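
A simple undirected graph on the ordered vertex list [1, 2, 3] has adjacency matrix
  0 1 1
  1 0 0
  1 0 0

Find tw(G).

1

A width-1 tree decomposition is:
Bags: B1 = {1, 3}  B2 = {1, 2}
Tree: B1–B2
Each bag holds 2 vertices, so the decomposition has width 1, which upper-bounds the treewidth. Any graph with an edge has treewidth ≥ 1, and G has the edge 3–1. Hence tw(G) = 1 exactly.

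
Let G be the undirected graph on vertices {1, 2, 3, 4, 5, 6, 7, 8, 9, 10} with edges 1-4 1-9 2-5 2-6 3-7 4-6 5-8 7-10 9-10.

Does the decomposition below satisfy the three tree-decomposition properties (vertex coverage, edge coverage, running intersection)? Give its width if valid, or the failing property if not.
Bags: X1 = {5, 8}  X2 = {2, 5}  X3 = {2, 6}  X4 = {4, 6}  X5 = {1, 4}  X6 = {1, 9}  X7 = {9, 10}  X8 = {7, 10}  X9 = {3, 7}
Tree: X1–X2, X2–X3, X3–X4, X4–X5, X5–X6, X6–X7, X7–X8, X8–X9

Vertex coverage: the bags together contain {1, 2, 3, 4, 5, 6, 7, 8, 9, 10}, the full vertex set. Edge coverage: each edge of G has both endpoints in at least one bag. Running intersection: for every vertex, the bags containing it form a connected subtree. All three properties hold, so this is a valid tree decomposition of width max|bag| − 1 = 1, and hence tw(G) ≤ 1.

Yes; width 1.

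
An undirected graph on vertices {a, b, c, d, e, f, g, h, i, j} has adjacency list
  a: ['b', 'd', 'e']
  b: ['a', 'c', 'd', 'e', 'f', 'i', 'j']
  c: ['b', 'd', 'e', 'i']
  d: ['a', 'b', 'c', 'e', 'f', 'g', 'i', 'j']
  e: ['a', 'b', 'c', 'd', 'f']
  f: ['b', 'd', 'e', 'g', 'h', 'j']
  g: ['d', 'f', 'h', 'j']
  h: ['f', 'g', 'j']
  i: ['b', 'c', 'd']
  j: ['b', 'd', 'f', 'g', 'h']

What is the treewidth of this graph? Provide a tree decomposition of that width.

Treewidth 3.
One optimal decomposition is:
Bags: B1 = {b, c, d, e}  B2 = {b, d, e, f}  B3 = {b, c, d, i}  B4 = {b, d, f, j}  B5 = {a, b, d, e}  B6 = {d, f, g, j}  B7 = {f, g, h, j}
Tree: B1–B2, B1–B3, B2–B4, B2–B5, B4–B6, B6–B7

Each bag holds 4 vertices, so the decomposition has width 3, which upper-bounds the treewidth. On the other hand G contains the 4-clique {d, f, g, j}. A clique must lie in a single bag of any decomposition, so no decomposition can have width below 3. The upper and lower bounds meet at 3, so that is the treewidth.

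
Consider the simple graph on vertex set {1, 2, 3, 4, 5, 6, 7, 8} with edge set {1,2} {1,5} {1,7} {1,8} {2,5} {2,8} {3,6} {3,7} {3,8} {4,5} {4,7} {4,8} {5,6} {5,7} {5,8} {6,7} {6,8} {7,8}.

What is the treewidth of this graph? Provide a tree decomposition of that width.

Treewidth 3.
One optimal decomposition is:
Bags: B1 = {5, 6, 7, 8}  B2 = {4, 5, 7, 8}  B3 = {3, 6, 7, 8}  B4 = {1, 5, 7, 8}  B5 = {1, 2, 5, 8}
Tree: B1–B2, B1–B3, B1–B4, B4–B5

Each bag holds 4 vertices, so the decomposition has width 3, which upper-bounds the treewidth. On the other hand G contains the 4-clique {3, 6, 7, 8}. A clique must lie in a single bag of any decomposition, so no decomposition can have width below 3. Combining the bounds, tw(G) = 3.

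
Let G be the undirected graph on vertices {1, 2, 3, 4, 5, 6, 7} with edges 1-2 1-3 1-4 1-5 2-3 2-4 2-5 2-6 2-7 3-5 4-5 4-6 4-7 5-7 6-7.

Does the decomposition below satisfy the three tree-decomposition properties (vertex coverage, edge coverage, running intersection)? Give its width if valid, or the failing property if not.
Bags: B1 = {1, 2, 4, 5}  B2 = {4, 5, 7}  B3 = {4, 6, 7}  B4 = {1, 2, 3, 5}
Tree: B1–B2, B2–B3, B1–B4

No — edge (2,7) lies in no bag.

A tree decomposition must satisfy three properties: every vertex lies in some bag; for every edge, both endpoints lie together in some bag; and for every vertex, the bags containing it form a connected subtree. Here edge (2,7) lies in no bag, so the decomposition is invalid.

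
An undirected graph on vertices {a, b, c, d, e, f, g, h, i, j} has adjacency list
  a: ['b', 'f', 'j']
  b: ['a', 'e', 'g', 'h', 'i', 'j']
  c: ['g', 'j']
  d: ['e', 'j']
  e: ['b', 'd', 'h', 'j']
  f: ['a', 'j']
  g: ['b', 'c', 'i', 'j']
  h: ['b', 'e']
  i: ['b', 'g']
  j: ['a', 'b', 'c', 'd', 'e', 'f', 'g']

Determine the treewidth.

A width-2 tree decomposition is:
Bags: B1 = {d, e, j}  B2 = {b, e, j}  B3 = {b, g, j}  B4 = {c, g, j}  B5 = {b, e, h}  B6 = {a, b, j}  B7 = {b, g, i}  B8 = {a, f, j}
Tree: B1–B2, B2–B3, B3–B4, B2–B5, B2–B6, B3–B7, B6–B8
Each bag holds 3 vertices, so the decomposition has width 2, which upper-bounds the treewidth. For the lower bound, the 3 vertices {d, e, j} are pairwise adjacent, and any tree decomposition puts a clique entirely inside one bag — forcing width ≥ 2. Therefore the treewidth is 2.

2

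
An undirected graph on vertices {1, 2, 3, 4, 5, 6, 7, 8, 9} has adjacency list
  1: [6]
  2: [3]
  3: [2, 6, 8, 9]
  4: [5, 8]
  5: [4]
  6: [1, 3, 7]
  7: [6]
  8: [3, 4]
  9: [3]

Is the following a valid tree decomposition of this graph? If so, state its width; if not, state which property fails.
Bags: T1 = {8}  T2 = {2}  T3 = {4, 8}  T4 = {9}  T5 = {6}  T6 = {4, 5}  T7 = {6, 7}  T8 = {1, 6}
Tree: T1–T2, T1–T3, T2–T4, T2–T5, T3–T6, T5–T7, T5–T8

No — vertex 3 appears in no bag.

A tree decomposition must satisfy three properties: every vertex lies in some bag; for every edge, both endpoints lie together in some bag; and for every vertex, the bags containing it form a connected subtree. Here vertex 3 appears in no bag, so the decomposition is invalid.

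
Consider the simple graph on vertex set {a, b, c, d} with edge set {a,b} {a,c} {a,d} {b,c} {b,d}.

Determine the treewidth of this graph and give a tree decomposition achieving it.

Treewidth 2.
Bags: B1 = {a, b, c}  B2 = {a, b, d}
Tree: B1–B2

Each bag holds 3 vertices, so the decomposition has width 2, which upper-bounds the treewidth. For the lower bound, the 3 vertices {a, b, d} are pairwise adjacent, and any tree decomposition puts a clique entirely inside one bag — forcing width ≥ 2. Hence tw(G) = 2 exactly.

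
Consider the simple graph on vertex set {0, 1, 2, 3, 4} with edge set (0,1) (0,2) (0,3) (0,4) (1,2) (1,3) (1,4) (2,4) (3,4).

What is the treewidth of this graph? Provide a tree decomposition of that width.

The largest bag has 4 vertices, giving width 3; this decomposition certifies tw(G) ≤ 3. Conversely, {0, 1, 2, 4} is a clique of size 4, and the vertices of any clique must share a bag in every tree decomposition; so some bag has ≥ 4 vertices and tw(G) ≥ 3. Therefore the treewidth is 3.

Treewidth 3.
Bags: B1 = {0, 1, 3, 4}  B2 = {0, 1, 2, 4}
Tree: B1–B2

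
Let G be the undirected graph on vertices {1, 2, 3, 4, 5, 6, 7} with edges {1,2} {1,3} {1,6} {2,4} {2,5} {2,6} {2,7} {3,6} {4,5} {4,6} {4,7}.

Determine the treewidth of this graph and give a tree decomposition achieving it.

The largest bag has 3 vertices, giving width 2; this decomposition certifies tw(G) ≤ 2. On the other hand G contains the 3-clique {1, 2, 6}. A clique must lie in a single bag of any decomposition, so no decomposition can have width below 2. Therefore the treewidth is 2.

Treewidth 2.
Bags: B1 = {2, 4, 6}  B2 = {1, 2, 6}  B3 = {2, 4, 5}  B4 = {2, 4, 7}  B5 = {1, 3, 6}
Tree: B1–B2, B1–B3, B3–B4, B2–B5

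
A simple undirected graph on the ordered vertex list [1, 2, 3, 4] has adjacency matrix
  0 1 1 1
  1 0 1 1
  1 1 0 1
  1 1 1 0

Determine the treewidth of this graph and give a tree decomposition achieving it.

With just one bag of size 4, the width is 4 − 1 = 3, so tw(G) ≤ 3. Conversely, {1, 2, 3, 4} is a clique of size 4, and the vertices of any clique must share a bag in every tree decomposition; so some bag has ≥ 4 vertices and tw(G) ≥ 3. Therefore the treewidth is 3.

Treewidth 3.
Bags: B1 = {1, 2, 3, 4}
Tree: (single bag)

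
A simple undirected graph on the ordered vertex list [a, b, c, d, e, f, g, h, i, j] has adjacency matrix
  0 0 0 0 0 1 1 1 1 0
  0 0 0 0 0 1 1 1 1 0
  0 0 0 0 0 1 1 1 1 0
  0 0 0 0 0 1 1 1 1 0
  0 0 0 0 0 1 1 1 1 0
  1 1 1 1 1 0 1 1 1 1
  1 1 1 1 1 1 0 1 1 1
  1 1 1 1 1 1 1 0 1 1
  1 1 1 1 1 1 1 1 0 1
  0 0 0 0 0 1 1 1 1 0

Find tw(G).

A width-4 tree decomposition is:
Bags: B1 = {d, f, g, h, i}  B2 = {f, g, h, i, j}  B3 = {c, f, g, h, i}  B4 = {a, f, g, h, i}  B5 = {b, f, g, h, i}  B6 = {e, f, g, h, i}
Tree: B1–B2, B2–B3, B2–B4, B3–B5, B2–B6
The largest bag has 5 vertices, giving width 4; this decomposition certifies tw(G) ≤ 4. On the other hand G contains the 5-clique {d, f, g, h, i}. A clique must lie in a single bag of any decomposition, so no decomposition can have width below 4. Hence tw(G) = 4 exactly.

4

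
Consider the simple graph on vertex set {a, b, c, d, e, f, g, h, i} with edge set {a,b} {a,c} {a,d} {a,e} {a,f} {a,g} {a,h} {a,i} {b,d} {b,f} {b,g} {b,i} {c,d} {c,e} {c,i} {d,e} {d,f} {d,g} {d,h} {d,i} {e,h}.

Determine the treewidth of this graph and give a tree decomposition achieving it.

Treewidth 3.
One optimal decomposition is:
Bags: B1 = {a, b, d, g}  B2 = {a, b, d, i}  B3 = {a, c, d, i}  B4 = {a, b, d, f}  B5 = {a, c, d, e}  B6 = {a, d, e, h}
Tree: B1–B2, B2–B3, B2–B4, B3–B5, B5–B6

The largest bag has 4 vertices, giving width 3; this decomposition certifies tw(G) ≤ 3. On the other hand G contains the 4-clique {a, d, e, h}. A clique must lie in a single bag of any decomposition, so no decomposition can have width below 3. Combining the bounds, tw(G) = 3.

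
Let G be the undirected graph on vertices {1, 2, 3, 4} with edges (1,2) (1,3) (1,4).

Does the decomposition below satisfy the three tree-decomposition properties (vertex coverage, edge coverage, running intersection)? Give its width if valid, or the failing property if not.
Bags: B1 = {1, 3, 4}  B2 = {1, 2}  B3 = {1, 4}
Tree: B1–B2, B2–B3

No — bags containing vertex 4 are not connected in the tree.

A tree decomposition must satisfy three properties: every vertex lies in some bag; for every edge, both endpoints lie together in some bag; and for every vertex, the bags containing it form a connected subtree. Here bags containing vertex 4 are not connected in the tree, so the decomposition is invalid.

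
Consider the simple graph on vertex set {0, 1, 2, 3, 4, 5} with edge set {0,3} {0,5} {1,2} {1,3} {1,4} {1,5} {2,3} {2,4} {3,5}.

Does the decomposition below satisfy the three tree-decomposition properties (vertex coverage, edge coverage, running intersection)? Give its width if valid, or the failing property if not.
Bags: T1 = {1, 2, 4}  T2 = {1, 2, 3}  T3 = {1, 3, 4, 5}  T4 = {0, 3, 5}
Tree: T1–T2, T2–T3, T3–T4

No — bags containing vertex 4 are not connected in the tree.

A tree decomposition must satisfy three properties: every vertex lies in some bag; for every edge, both endpoints lie together in some bag; and for every vertex, the bags containing it form a connected subtree. Here bags containing vertex 4 are not connected in the tree, so the decomposition is invalid.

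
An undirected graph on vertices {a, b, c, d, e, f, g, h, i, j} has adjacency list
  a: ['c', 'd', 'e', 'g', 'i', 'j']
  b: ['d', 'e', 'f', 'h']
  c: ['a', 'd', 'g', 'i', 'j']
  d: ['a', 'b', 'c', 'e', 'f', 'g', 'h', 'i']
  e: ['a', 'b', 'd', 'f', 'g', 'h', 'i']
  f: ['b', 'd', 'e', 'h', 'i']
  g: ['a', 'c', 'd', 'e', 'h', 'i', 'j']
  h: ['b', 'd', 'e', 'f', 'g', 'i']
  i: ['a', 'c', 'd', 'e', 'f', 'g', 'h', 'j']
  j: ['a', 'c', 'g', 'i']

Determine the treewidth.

A width-4 tree decomposition is:
Bags: B1 = {a, c, d, g, i}  B2 = {a, c, g, i, j}  B3 = {a, d, e, g, i}  B4 = {d, e, g, h, i}  B5 = {d, e, f, h, i}  B6 = {b, d, e, f, h}
Tree: B1–B2, B1–B3, B3–B4, B4–B5, B5–B6
Each bag holds 5 vertices, so the decomposition has width 4, which upper-bounds the treewidth. On the other hand G contains the 5-clique {b, d, e, f, h}. A clique must lie in a single bag of any decomposition, so no decomposition can have width below 4. The upper and lower bounds meet at 4, so that is the treewidth.

4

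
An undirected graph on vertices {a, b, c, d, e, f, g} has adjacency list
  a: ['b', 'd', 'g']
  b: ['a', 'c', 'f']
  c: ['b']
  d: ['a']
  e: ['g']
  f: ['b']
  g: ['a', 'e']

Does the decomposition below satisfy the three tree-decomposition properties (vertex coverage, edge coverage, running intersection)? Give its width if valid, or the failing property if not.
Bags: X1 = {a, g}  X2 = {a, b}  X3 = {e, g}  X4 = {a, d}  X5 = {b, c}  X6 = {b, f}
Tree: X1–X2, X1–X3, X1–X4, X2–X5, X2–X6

Vertex coverage: the bags together contain {a, b, c, d, e, f, g}, the full vertex set. Edge coverage: each edge of G has both endpoints in at least one bag. Running intersection: for every vertex, the bags containing it form a connected subtree. All three properties hold, so this is a valid tree decomposition of width max|bag| − 1 = 1, and hence tw(G) ≤ 1.

Yes; width 1.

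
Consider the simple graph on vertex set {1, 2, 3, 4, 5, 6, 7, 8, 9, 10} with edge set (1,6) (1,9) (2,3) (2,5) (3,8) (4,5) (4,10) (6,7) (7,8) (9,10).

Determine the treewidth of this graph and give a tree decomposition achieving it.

Treewidth 2.
Bags: B1 = {2, 4, 5}  B2 = {2, 3, 4}  B3 = {3, 4, 8}  B4 = {4, 7, 8}  B5 = {4, 6, 7}  B6 = {1, 4, 6}  B7 = {1, 4, 9}  B8 = {4, 9, 10}
Tree: B1–B2, B2–B3, B3–B4, B4–B5, B5–B6, B6–B7, B7–B8

The largest bag has 3 vertices, giving width 2; this decomposition certifies tw(G) ≤ 2. Since 4–5–2–3–8–7–6–1–9–10–4 is a cycle in G, G is not acyclic. Forests are exactly the graphs of treewidth ≤ 1, so tw(G) ≥ 2. The upper and lower bounds meet at 2, so that is the treewidth.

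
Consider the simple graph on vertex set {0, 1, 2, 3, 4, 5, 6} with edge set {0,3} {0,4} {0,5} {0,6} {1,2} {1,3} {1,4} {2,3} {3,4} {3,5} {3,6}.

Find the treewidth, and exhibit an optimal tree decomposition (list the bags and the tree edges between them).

Treewidth 2.
One optimal decomposition is:
Bags: B1 = {1, 3, 4}  B2 = {0, 3, 4}  B3 = {0, 3, 6}  B4 = {0, 3, 5}  B5 = {1, 2, 3}
Tree: B1–B2, B2–B3, B2–B4, B1–B5

Each bag holds 3 vertices, so the decomposition has width 2, which upper-bounds the treewidth. On the other hand G contains the 3-clique {0, 3, 4}. A clique must lie in a single bag of any decomposition, so no decomposition can have width below 2. Hence tw(G) = 2 exactly.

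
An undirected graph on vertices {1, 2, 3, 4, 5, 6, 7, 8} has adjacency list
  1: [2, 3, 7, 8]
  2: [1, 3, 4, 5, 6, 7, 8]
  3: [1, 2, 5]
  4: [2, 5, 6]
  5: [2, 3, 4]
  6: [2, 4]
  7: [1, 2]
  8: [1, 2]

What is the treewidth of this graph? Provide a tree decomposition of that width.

The largest bag has 3 vertices, giving width 2; this decomposition certifies tw(G) ≤ 2. Conversely, {1, 2, 8} is a clique of size 3, and the vertices of any clique must share a bag in every tree decomposition; so some bag has ≥ 3 vertices and tw(G) ≥ 2. The upper and lower bounds meet at 2, so that is the treewidth.

Treewidth 2.
One such decomposition:
Bags: B1 = {1, 2, 8}  B2 = {1, 2, 3}  B3 = {2, 3, 5}  B4 = {2, 4, 5}  B5 = {1, 2, 7}  B6 = {2, 4, 6}
Tree: B1–B2, B2–B3, B3–B4, B1–B5, B4–B6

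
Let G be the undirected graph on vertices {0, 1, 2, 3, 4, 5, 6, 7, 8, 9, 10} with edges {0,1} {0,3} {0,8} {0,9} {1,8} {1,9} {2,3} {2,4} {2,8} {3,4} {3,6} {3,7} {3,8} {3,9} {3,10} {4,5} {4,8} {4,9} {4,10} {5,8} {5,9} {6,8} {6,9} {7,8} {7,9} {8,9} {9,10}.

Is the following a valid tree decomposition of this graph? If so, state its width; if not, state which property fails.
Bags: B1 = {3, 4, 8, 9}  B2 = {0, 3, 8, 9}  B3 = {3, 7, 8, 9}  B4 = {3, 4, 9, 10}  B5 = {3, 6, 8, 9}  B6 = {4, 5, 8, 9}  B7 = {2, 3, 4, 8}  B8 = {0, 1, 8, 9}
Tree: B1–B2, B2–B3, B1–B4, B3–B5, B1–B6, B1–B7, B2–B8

Vertex coverage: the bags together contain {0, 1, 2, 3, 4, 5, 6, 7, 8, 9, 10}, the full vertex set. Edge coverage: each edge of G has both endpoints in at least one bag. Running intersection: for every vertex, the bags containing it form a connected subtree. All three properties hold, so this is a valid tree decomposition of width max|bag| − 1 = 3, and hence tw(G) ≤ 3.

Yes; width 3.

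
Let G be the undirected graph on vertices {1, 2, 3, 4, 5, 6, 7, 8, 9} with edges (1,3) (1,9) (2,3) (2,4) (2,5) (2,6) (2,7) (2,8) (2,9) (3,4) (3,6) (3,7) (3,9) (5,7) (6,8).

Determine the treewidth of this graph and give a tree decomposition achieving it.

Treewidth 2.
One such decomposition:
Bags: B1 = {2, 3, 6}  B2 = {2, 3, 9}  B3 = {2, 6, 8}  B4 = {2, 3, 7}  B5 = {2, 5, 7}  B6 = {1, 3, 9}  B7 = {2, 3, 4}
Tree: B1–B2, B1–B3, B1–B4, B4–B5, B2–B6, B2–B7

The largest bag has 3 vertices, giving width 2; this decomposition certifies tw(G) ≤ 2. For the lower bound, the 3 vertices {1, 3, 9} are pairwise adjacent, and any tree decomposition puts a clique entirely inside one bag — forcing width ≥ 2. Combining the bounds, tw(G) = 2.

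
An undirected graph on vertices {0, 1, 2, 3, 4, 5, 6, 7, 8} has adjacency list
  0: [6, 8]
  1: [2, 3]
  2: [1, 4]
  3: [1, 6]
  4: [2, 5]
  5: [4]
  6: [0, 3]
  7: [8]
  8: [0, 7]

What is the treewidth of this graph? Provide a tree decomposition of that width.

Treewidth 1.
One optimal decomposition is:
Bags: B1 = {7, 8}  B2 = {0, 8}  B3 = {0, 6}  B4 = {3, 6}  B5 = {1, 3}  B6 = {1, 2}  B7 = {2, 4}  B8 = {4, 5}
Tree: B1–B2, B2–B3, B3–B4, B4–B5, B5–B6, B6–B7, B7–B8

Each bag holds 2 vertices, so the decomposition has width 1, which upper-bounds the treewidth. Any graph with an edge has treewidth ≥ 1, and G has the edge 7–8. Therefore the treewidth is 1.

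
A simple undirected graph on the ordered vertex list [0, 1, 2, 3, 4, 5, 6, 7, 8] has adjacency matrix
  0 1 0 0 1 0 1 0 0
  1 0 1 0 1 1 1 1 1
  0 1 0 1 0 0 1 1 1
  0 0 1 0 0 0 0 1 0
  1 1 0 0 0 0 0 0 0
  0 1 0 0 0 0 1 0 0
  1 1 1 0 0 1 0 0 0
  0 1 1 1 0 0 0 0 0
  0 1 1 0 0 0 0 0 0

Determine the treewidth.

A width-2 tree decomposition is:
Bags: B1 = {1, 2, 7}  B2 = {1, 2, 6}  B3 = {1, 2, 8}  B4 = {1, 5, 6}  B5 = {2, 3, 7}  B6 = {0, 1, 6}  B7 = {0, 1, 4}
Tree: B1–B2, B1–B3, B2–B4, B1–B5, B2–B6, B6–B7
Each bag holds 3 vertices, so the decomposition has width 2, which upper-bounds the treewidth. For the lower bound, the 3 vertices {0, 1, 4} are pairwise adjacent, and any tree decomposition puts a clique entirely inside one bag — forcing width ≥ 2. Hence tw(G) = 2 exactly.

2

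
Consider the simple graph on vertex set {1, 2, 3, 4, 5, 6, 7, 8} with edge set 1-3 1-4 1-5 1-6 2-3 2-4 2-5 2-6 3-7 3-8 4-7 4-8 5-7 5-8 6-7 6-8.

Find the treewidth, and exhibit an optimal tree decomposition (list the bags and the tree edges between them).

The largest bag has 5 vertices, giving width 4; this decomposition certifies tw(G) ≤ 4. For the lower bound: the 5 vertex sets {3,8}, {2,4}, {5,7}, {6}, {1} are disjoint, each induces a connected subgraph, and every pair is joined by at least one edge of G. Contracting each set to a single vertex therefore yields K_{5} as a minor, and since treewidth is minor-monotone, tw(G) ≥ tw(K_{5}) = 4. Therefore the treewidth is 4.

Treewidth 4.
One optimal decomposition is:
Bags: B1 = {3, 4, 5, 6, 8}  B2 = {2, 3, 4, 5, 6}  B3 = {3, 4, 5, 6, 7}  B4 = {1, 3, 4, 5, 6}
Tree: B1–B2, B2–B3, B3–B4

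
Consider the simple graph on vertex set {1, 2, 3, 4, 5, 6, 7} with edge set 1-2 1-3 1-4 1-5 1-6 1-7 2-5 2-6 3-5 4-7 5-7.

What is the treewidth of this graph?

A width-2 tree decomposition is:
Bags: B1 = {1, 5, 7}  B2 = {1, 2, 5}  B3 = {1, 3, 5}  B4 = {1, 4, 7}  B5 = {1, 2, 6}
Tree: B1–B2, B1–B3, B1–B4, B2–B5
Each bag holds 3 vertices, so the decomposition has width 2, which upper-bounds the treewidth. On the other hand G contains the 3-clique {1, 4, 7}. A clique must lie in a single bag of any decomposition, so no decomposition can have width below 2. The upper and lower bounds meet at 2, so that is the treewidth.

2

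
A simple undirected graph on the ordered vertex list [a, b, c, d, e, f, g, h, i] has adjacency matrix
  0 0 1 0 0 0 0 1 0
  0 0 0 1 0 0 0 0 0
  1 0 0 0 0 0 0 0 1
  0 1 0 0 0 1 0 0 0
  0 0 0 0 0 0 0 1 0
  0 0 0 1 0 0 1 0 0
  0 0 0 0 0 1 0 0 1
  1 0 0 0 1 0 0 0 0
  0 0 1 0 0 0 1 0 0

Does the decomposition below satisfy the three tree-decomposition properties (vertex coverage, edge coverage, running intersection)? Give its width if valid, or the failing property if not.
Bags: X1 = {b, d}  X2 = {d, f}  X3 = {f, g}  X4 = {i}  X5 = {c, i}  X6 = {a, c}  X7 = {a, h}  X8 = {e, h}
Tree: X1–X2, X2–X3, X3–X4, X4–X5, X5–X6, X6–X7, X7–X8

A tree decomposition must satisfy three properties: every vertex lies in some bag; for every edge, both endpoints lie together in some bag; and for every vertex, the bags containing it form a connected subtree. Here edge (g,i) lies in no bag, so the decomposition is invalid.

No — edge (g,i) lies in no bag.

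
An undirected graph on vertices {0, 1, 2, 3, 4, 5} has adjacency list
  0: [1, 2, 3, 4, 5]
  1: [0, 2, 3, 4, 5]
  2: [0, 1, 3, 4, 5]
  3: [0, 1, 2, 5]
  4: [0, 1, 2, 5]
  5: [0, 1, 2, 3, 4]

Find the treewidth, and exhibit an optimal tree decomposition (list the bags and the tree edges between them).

The largest bag has 5 vertices, giving width 4; this decomposition certifies tw(G) ≤ 4. On the other hand G contains the 5-clique {0, 1, 2, 3, 5}. A clique must lie in a single bag of any decomposition, so no decomposition can have width below 4. Combining the bounds, tw(G) = 4.

Treewidth 4.
One optimal decomposition is:
Bags: B1 = {0, 1, 2, 4, 5}  B2 = {0, 1, 2, 3, 5}
Tree: B1–B2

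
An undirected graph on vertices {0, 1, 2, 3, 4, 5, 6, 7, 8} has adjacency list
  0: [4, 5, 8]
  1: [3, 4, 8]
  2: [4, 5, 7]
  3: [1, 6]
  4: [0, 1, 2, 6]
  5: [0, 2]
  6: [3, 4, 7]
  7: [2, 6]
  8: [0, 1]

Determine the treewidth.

A width-3 tree decomposition is:
Bags: B1 = {0, 2, 5, 8}  B2 = {0, 2, 4, 8}  B3 = {1, 2, 4, 8}  B4 = {1, 2, 4, 7}  B5 = {1, 4, 6, 7}  B6 = {1, 3, 6, 7}
Tree: B1–B2, B2–B3, B3–B4, B4–B5, B5–B6
The largest bag has 4 vertices, giving width 3; this decomposition certifies tw(G) ≤ 3. For the lower bound: the 4 vertex sets {0,5,8}, {2}, {4}, {1,3,6,7} are disjoint, each induces a connected subgraph, and every pair is joined by at least one edge of G. Contracting each set to a single vertex therefore yields K_{4} as a minor, and since treewidth is minor-monotone, tw(G) ≥ tw(K_{4}) = 3. Hence tw(G) = 3 exactly.

3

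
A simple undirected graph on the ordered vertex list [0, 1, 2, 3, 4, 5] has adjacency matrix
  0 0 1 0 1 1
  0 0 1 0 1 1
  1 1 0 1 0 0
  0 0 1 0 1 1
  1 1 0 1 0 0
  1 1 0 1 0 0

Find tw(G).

A width-3 tree decomposition is:
Bags: B1 = {0, 1, 3, 4}  B2 = {0, 1, 3, 5}  B3 = {0, 1, 2, 3}
Tree: B1–B2, B2–B3
Each bag holds 4 vertices, so the decomposition has width 3, which upper-bounds the treewidth. For the lower bound: the 4 vertex sets {1,4}, {3,5}, {0}, {2} are disjoint, each induces a connected subgraph, and every pair is joined by at least one edge of G. Contracting each set to a single vertex therefore yields K_{4} as a minor, and since treewidth is minor-monotone, tw(G) ≥ tw(K_{4}) = 3. Hence tw(G) = 3 exactly.

3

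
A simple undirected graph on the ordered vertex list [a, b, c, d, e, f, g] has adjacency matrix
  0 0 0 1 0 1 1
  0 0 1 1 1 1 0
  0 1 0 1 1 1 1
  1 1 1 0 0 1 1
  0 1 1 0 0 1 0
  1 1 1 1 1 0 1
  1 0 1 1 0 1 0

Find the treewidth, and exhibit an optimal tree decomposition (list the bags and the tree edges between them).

Each bag holds 4 vertices, so the decomposition has width 3, which upper-bounds the treewidth. Conversely, {c, d, f, g} is a clique of size 4, and the vertices of any clique must share a bag in every tree decomposition; so some bag has ≥ 4 vertices and tw(G) ≥ 3. Hence tw(G) = 3 exactly.

Treewidth 3.
One optimal decomposition is:
Bags: B1 = {c, d, f, g}  B2 = {b, c, d, f}  B3 = {a, d, f, g}  B4 = {b, c, e, f}
Tree: B1–B2, B1–B3, B2–B4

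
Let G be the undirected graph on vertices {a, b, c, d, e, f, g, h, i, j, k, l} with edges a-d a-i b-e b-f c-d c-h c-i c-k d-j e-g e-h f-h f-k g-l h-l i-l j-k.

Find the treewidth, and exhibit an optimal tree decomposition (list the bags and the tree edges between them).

Treewidth 3.
One optimal decomposition is:
Bags: B1 = {a, d, j, k}  B2 = {a, c, d, k}  B3 = {a, c, i, k}  B4 = {c, f, i, k}  B5 = {c, f, h, i}  B6 = {f, h, i, l}  B7 = {b, f, h, l}  B8 = {b, e, h, l}  B9 = {b, e, g, l}
Tree: B1–B2, B2–B3, B3–B4, B4–B5, B5–B6, B6–B7, B7–B8, B8–B9

Every bag has size at most 4, so the width is 4 − 1 = 3 and tw(G) ≤ 3. For the lower bound: the 4 vertex sets {a,d,j}, {k}, {c}, {f,h,i,l} are disjoint, each induces a connected subgraph, and every pair is joined by at least one edge of G. Contracting each set to a single vertex therefore yields K_{4} as a minor, and since treewidth is minor-monotone, tw(G) ≥ tw(K_{4}) = 3. Combining the bounds, tw(G) = 3.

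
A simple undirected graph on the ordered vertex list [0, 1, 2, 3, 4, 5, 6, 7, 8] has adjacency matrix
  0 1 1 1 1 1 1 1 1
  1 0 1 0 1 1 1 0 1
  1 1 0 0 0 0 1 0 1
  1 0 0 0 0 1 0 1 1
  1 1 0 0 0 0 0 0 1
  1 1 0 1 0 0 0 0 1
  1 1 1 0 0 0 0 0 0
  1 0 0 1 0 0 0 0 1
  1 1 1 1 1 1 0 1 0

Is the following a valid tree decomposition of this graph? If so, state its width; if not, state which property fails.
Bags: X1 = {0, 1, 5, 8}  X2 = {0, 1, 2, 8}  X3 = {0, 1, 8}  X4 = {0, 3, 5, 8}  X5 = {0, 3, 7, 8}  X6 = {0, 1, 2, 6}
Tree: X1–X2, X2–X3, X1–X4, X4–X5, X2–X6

A tree decomposition must satisfy three properties: every vertex lies in some bag; for every edge, both endpoints lie together in some bag; and for every vertex, the bags containing it form a connected subtree. Here vertex 4 appears in no bag, so the decomposition is invalid.

No — vertex 4 appears in no bag.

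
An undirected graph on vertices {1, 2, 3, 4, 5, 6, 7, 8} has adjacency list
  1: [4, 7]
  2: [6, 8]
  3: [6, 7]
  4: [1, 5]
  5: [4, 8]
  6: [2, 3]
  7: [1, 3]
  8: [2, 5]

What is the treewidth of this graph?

A width-2 tree decomposition is:
Bags: B1 = {2, 6, 8}  B2 = {5, 6, 8}  B3 = {4, 5, 6}  B4 = {1, 4, 6}  B5 = {1, 6, 7}  B6 = {3, 6, 7}
Tree: B1–B2, B2–B3, B3–B4, B4–B5, B5–B6
Each bag holds 3 vertices, so the decomposition has width 2, which upper-bounds the treewidth. Since 6–2–8–5–4–1–7–3–6 is a cycle in G, G is not acyclic. Forests are exactly the graphs of treewidth ≤ 1, so tw(G) ≥ 2. Hence tw(G) = 2 exactly.

2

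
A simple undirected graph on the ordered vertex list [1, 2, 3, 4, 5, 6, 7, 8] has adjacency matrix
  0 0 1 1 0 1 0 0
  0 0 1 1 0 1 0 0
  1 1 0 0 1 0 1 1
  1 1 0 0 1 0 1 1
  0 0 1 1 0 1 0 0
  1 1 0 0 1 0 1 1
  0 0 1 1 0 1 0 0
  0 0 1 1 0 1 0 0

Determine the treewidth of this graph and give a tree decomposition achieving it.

Each bag holds 4 vertices, so the decomposition has width 3, which upper-bounds the treewidth. For the lower bound: the 4 vertex sets {4,7}, {3,5}, {6}, {1} are disjoint, each induces a connected subgraph, and every pair is joined by at least one edge of G. Contracting each set to a single vertex therefore yields K_{4} as a minor, and since treewidth is minor-monotone, tw(G) ≥ tw(K_{4}) = 3. The upper and lower bounds meet at 3, so that is the treewidth.

Treewidth 3.
Bags: B1 = {3, 4, 6, 7}  B2 = {3, 4, 5, 6}  B3 = {1, 3, 4, 6}  B4 = {3, 4, 6, 8}  B5 = {2, 3, 4, 6}
Tree: B1–B2, B2–B3, B3–B4, B4–B5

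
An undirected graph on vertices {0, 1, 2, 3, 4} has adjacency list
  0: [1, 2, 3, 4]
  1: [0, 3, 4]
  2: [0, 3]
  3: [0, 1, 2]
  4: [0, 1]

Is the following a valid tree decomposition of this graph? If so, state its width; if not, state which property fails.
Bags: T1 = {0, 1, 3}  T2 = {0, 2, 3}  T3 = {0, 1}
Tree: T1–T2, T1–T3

A tree decomposition must satisfy three properties: every vertex lies in some bag; for every edge, both endpoints lie together in some bag; and for every vertex, the bags containing it form a connected subtree. Here vertex 4 appears in no bag, so the decomposition is invalid.

No — vertex 4 appears in no bag.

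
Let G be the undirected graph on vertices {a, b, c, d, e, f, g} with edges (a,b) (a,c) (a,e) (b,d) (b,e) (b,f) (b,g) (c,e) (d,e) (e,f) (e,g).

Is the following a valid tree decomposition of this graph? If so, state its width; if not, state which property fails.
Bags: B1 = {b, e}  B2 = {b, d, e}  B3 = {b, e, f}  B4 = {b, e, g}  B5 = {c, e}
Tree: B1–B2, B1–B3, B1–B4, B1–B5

A tree decomposition must satisfy three properties: every vertex lies in some bag; for every edge, both endpoints lie together in some bag; and for every vertex, the bags containing it form a connected subtree. Here vertex a appears in no bag, so the decomposition is invalid.

No — vertex a appears in no bag.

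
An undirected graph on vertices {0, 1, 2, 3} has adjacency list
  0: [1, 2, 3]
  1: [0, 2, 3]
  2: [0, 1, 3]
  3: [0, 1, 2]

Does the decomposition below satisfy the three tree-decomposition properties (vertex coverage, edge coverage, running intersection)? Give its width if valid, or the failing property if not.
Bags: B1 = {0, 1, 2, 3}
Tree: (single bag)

Every vertex of G appears in some bag (union = {0, 1, 2, 3}); every edge is covered by a bag; and for each vertex v the set of bags containing v is connected in the bag tree. The decomposition is therefore valid. The largest bag has 4 vertices, so the width is 3.

Yes; width 3.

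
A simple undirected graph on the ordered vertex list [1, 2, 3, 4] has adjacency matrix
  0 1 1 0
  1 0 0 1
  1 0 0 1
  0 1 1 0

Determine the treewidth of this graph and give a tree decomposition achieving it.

Treewidth 2.
One such decomposition:
Bags: B1 = {2, 3, 4}  B2 = {1, 2, 3}
Tree: B1–B2

Every bag has size at most 3, so the width is 3 − 1 = 2 and tw(G) ≤ 2. For the lower bound, G contains the cycle 3–4–2–1–3, so G is not a forest; only forests have treewidth ≤ 1, hence tw(G) ≥ 2. Combining the bounds, tw(G) = 2.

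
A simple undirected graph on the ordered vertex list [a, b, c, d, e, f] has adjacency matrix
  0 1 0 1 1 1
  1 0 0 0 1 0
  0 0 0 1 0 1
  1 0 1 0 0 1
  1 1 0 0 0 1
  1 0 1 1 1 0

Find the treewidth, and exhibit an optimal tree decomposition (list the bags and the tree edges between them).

Treewidth 2.
One optimal decomposition is:
Bags: B1 = {a, d, f}  B2 = {a, e, f}  B3 = {c, d, f}  B4 = {a, b, e}
Tree: B1–B2, B1–B3, B2–B4

Every bag has size at most 3, so the width is 3 − 1 = 2 and tw(G) ≤ 2. On the other hand G contains the 3-clique {c, d, f}. A clique must lie in a single bag of any decomposition, so no decomposition can have width below 2. Therefore the treewidth is 2.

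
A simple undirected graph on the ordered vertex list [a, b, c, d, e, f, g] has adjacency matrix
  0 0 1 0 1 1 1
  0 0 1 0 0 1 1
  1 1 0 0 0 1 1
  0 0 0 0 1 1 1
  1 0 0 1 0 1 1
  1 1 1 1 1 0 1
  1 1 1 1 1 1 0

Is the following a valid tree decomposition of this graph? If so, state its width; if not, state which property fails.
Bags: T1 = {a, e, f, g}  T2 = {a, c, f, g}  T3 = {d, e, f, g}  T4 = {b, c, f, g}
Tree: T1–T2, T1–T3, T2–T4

Yes; width 3.

Every vertex of G appears in some bag (union = {a, b, c, d, e, f, g}); every edge is covered by a bag; and for each vertex v the set of bags containing v is connected in the bag tree. The decomposition is therefore valid. The largest bag has 4 vertices, so the width is 3.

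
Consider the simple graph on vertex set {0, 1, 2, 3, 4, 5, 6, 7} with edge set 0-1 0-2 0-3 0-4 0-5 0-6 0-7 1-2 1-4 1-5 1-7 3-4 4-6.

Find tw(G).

A width-2 tree decomposition is:
Bags: B1 = {0, 1, 4}  B2 = {0, 1, 2}  B3 = {0, 4, 6}  B4 = {0, 1, 7}  B5 = {0, 1, 5}  B6 = {0, 3, 4}
Tree: B1–B2, B1–B3, B2–B4, B1–B5, B1–B6
The largest bag has 3 vertices, giving width 2; this decomposition certifies tw(G) ≤ 2. For the lower bound, the 3 vertices {0, 1, 2} are pairwise adjacent, and any tree decomposition puts a clique entirely inside one bag — forcing width ≥ 2. Therefore the treewidth is 2.

2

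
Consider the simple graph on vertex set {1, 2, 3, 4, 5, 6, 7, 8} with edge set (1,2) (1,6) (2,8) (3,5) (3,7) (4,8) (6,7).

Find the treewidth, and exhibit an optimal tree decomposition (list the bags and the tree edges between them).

Every bag has size at most 2, so the width is 2 − 1 = 1 and tw(G) ≤ 1. G has an edge, so its treewidth is at least 1. Combining the bounds, tw(G) = 1.

Treewidth 1.
One optimal decomposition is:
Bags: B1 = {3, 5}  B2 = {3, 7}  B3 = {6, 7}  B4 = {1, 6}  B5 = {1, 2}  B6 = {2, 8}  B7 = {4, 8}
Tree: B1–B2, B2–B3, B3–B4, B4–B5, B5–B6, B6–B7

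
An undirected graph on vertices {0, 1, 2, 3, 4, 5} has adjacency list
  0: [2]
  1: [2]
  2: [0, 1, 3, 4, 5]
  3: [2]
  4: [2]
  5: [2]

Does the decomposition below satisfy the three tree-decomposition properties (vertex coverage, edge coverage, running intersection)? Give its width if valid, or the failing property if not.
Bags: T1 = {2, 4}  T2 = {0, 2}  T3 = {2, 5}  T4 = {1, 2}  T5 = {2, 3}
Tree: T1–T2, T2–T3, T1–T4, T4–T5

Checking the three conditions: (i) the bags cover all of {0, 1, 2, 3, 4, 5}; (ii) for each edge, some bag contains both endpoints; (iii) the bags containing any fixed vertex form a subtree. All hold, so the decomposition is valid with width 2 − 1 = 1.

Yes; width 1.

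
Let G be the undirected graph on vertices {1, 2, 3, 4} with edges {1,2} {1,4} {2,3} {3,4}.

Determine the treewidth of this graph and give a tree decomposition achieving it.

The largest bag has 3 vertices, giving width 2; this decomposition certifies tw(G) ≤ 2. For the lower bound, G contains the cycle 4–3–2–1–4, so G is not a forest; only forests have treewidth ≤ 1, hence tw(G) ≥ 2. Hence tw(G) = 2 exactly.

Treewidth 2.
One optimal decomposition is:
Bags: B1 = {2, 3, 4}  B2 = {1, 2, 4}
Tree: B1–B2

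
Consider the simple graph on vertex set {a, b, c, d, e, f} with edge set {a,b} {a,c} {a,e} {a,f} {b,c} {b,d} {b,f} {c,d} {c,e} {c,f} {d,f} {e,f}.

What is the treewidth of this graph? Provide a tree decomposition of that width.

Every bag has size at most 4, so the width is 4 − 1 = 3 and tw(G) ≤ 3. Conversely, {b, c, d, f} is a clique of size 4, and the vertices of any clique must share a bag in every tree decomposition; so some bag has ≥ 4 vertices and tw(G) ≥ 3. Therefore the treewidth is 3.

Treewidth 3.
Bags: B1 = {a, c, e, f}  B2 = {a, b, c, f}  B3 = {b, c, d, f}
Tree: B1–B2, B2–B3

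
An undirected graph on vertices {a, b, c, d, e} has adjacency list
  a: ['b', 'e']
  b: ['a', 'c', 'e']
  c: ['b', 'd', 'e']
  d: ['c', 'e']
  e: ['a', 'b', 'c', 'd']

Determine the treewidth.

A width-2 tree decomposition is:
Bags: B1 = {c, d, e}  B2 = {b, c, e}  B3 = {a, b, e}
Tree: B1–B2, B2–B3
Every bag has size at most 3, so the width is 3 − 1 = 2 and tw(G) ≤ 2. For the lower bound, the 3 vertices {c, d, e} are pairwise adjacent, and any tree decomposition puts a clique entirely inside one bag — forcing width ≥ 2. The upper and lower bounds meet at 2, so that is the treewidth.

2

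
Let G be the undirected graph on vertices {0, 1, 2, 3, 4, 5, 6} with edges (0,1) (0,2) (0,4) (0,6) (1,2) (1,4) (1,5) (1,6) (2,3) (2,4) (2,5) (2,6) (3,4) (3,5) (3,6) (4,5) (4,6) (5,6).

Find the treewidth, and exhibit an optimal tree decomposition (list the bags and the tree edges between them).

The largest bag has 5 vertices, giving width 4; this decomposition certifies tw(G) ≤ 4. For the lower bound, the 5 vertices {0, 1, 2, 4, 6} are pairwise adjacent, and any tree decomposition puts a clique entirely inside one bag — forcing width ≥ 4. The upper and lower bounds meet at 4, so that is the treewidth.

Treewidth 4.
One such decomposition:
Bags: B1 = {1, 2, 4, 5, 6}  B2 = {2, 3, 4, 5, 6}  B3 = {0, 1, 2, 4, 6}
Tree: B1–B2, B1–B3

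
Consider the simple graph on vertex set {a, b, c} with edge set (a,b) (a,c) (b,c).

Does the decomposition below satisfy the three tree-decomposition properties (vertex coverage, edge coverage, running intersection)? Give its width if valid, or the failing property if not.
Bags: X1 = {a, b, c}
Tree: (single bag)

Yes; width 2.

Checking the three conditions: (i) the bags cover all of {a, b, c}; (ii) for each edge, some bag contains both endpoints; (iii) the bags containing any fixed vertex form a subtree. All hold, so the decomposition is valid with width 3 − 1 = 2.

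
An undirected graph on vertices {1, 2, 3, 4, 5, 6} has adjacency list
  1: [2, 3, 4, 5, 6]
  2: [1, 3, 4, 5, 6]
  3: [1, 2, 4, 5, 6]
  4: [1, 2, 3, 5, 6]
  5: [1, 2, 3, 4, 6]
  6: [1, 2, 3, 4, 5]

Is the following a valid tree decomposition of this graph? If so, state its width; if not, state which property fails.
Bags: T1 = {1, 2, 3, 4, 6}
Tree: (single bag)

A tree decomposition must satisfy three properties: every vertex lies in some bag; for every edge, both endpoints lie together in some bag; and for every vertex, the bags containing it form a connected subtree. Here vertex 5 appears in no bag, so the decomposition is invalid.

No — vertex 5 appears in no bag.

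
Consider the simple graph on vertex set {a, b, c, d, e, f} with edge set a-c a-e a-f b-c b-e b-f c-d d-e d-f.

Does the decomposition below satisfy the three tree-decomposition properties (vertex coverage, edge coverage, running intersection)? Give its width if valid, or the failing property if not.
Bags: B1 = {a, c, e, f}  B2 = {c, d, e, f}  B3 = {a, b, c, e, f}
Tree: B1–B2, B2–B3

No — bags containing vertex a are not connected in the tree.

A tree decomposition must satisfy three properties: every vertex lies in some bag; for every edge, both endpoints lie together in some bag; and for every vertex, the bags containing it form a connected subtree. Here bags containing vertex a are not connected in the tree, so the decomposition is invalid.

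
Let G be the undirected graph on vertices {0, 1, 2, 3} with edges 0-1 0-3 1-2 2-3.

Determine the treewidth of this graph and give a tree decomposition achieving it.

Treewidth 2.
One such decomposition:
Bags: B1 = {1, 2, 3}  B2 = {0, 1, 3}
Tree: B1–B2

Each bag holds 3 vertices, so the decomposition has width 2, which upper-bounds the treewidth. For the lower bound, G contains the cycle 1–2–3–0–1, so G is not a forest; only forests have treewidth ≤ 1, hence tw(G) ≥ 2. Hence tw(G) = 2 exactly.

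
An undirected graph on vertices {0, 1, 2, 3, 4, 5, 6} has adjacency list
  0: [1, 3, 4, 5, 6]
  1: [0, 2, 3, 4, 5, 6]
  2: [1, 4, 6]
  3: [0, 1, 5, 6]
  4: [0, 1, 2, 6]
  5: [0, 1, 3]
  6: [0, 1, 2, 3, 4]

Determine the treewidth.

3

A width-3 tree decomposition is:
Bags: B1 = {0, 1, 4, 6}  B2 = {1, 2, 4, 6}  B3 = {0, 1, 3, 6}  B4 = {0, 1, 3, 5}
Tree: B1–B2, B1–B3, B3–B4
Each bag holds 4 vertices, so the decomposition has width 3, which upper-bounds the treewidth. Conversely, {0, 1, 3, 5} is a clique of size 4, and the vertices of any clique must share a bag in every tree decomposition; so some bag has ≥ 4 vertices and tw(G) ≥ 3. The upper and lower bounds meet at 3, so that is the treewidth.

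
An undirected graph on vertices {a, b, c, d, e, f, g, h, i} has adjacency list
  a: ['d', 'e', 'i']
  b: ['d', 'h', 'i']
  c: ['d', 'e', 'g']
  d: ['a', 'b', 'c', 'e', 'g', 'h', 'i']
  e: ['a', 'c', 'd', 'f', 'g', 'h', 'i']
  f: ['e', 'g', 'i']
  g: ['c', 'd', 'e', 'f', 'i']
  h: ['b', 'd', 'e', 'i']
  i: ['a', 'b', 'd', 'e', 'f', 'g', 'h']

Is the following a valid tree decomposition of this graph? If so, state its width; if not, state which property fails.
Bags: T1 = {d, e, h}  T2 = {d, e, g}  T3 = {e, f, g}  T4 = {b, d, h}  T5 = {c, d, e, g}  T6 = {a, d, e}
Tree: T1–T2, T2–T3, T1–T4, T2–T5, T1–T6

No — vertex i appears in no bag.

A tree decomposition must satisfy three properties: every vertex lies in some bag; for every edge, both endpoints lie together in some bag; and for every vertex, the bags containing it form a connected subtree. Here vertex i appears in no bag, so the decomposition is invalid.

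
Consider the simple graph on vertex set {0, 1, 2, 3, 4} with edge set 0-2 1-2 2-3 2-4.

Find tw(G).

A width-1 tree decomposition is:
Bags: B1 = {1, 2}  B2 = {2, 4}  B3 = {0, 2}  B4 = {2, 3}
Tree: B1–B2, B2–B3, B2–B4
The largest bag has 2 vertices, giving width 1; this decomposition certifies tw(G) ≤ 1. G has an edge, so its treewidth is at least 1. Hence tw(G) = 1 exactly.

1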